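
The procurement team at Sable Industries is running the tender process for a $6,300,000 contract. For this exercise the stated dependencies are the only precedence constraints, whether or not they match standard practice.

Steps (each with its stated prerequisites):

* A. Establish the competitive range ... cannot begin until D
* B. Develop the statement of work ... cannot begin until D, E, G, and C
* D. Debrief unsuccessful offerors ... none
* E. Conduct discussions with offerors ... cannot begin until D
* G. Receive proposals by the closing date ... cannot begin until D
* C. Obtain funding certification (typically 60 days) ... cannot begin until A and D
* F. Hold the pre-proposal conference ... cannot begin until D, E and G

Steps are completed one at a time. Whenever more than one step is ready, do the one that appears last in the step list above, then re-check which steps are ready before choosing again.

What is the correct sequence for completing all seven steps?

D → G → E → F → A → C → B

Only D has no prerequisites, so it is first.
Now G, E and A have their prerequisites met. G is listed later, so G next.
Ready: E and A. E is listed later → E.
F now also ready, so the ready set is {F, A}; F is listed later → F.
A needed D, now all done → A.
Next only C has its prerequisites met → C.
B is the only step now ready → B.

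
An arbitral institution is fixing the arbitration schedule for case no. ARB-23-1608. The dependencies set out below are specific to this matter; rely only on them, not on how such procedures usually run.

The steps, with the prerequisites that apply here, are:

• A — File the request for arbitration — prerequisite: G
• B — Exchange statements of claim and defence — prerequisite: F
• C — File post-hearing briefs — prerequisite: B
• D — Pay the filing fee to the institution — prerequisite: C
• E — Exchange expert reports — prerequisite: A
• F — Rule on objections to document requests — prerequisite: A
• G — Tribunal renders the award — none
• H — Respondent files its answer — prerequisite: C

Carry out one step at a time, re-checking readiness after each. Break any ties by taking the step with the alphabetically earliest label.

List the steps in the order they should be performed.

G, A, E, F, B, C, D, H

G is the only step with nothing outstanding, so it goes first.
A needed G, now all done → A.
Now E and F have their prerequisites met. E has the earlier label, so E next.
F is the only step now ready → F.
B is the only step now ready → B.
C needed B, now all done → C.
Ready: D and H. D has the earlier label → D.
Next only H has its prerequisites met → H.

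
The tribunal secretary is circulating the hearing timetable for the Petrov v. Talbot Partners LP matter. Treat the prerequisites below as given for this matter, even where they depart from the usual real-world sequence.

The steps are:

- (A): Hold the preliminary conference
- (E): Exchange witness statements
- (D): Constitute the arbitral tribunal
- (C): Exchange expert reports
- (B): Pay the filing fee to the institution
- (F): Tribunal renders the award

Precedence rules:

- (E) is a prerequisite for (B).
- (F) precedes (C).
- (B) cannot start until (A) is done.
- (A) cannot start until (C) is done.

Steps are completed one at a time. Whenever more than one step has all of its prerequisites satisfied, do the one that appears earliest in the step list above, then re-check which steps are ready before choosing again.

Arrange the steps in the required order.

(E) → (D) → (F) → (C) → (A) → (B)

(E), (D) and (F) have no prerequisites; (E) is listed earlier, so (E) is first.
Now (D) and (F) have their prerequisites met. (D) is listed earlier, so (D) next.
(F) is the only step now ready → (F).
(C) needed (F), now all done → (C).
That leaves (A) as the only ready step → (A).
(B) is the only step now ready → (B).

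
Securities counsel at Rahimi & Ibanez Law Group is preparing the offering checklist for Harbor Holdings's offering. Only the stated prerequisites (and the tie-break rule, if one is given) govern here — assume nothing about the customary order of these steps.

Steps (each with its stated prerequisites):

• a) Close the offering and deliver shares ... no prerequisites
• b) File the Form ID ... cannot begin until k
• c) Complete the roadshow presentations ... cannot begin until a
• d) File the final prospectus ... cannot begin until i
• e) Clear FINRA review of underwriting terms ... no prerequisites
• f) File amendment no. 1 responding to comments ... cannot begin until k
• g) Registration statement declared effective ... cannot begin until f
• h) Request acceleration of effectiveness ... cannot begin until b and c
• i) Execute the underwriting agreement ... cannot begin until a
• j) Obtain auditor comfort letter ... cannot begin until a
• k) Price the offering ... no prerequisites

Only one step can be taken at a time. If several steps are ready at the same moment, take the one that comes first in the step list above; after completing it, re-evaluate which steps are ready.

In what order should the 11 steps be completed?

a, c, e, i, d, j, k, b, f, g, h

a, e and k have no prerequisites; a is listed earlier, so a is first.
Now c, e, i, j and k have their prerequisites met. c is listed earlier, so c next.
Now e, i, j and k have their prerequisites met. e is listed earlier, so e next.
Now i, j and k have their prerequisites met. i is listed earlier, so i next.
d now also ready, so the ready set is {d, j, k}; d is listed earlier → d.
Now j and k have their prerequisites met. j is listed earlier, so j next.
Next only k has its prerequisites met → k.
Ready: b and f. b is listed earlier → b.
Ready: f and h. f is listed earlier → f.
g now also ready, so the ready set is {g, h}; g is listed earlier → g.
Next only h has its prerequisites met → h.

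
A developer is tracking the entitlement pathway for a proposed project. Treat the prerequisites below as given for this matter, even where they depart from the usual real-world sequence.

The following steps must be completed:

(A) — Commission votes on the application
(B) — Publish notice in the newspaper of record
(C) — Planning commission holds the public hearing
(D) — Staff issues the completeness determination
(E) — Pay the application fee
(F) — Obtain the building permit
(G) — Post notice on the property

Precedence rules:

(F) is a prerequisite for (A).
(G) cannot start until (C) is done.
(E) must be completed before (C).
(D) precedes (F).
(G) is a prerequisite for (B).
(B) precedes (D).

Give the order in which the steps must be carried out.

(E) (C) (G) (B) (D) (F) (A)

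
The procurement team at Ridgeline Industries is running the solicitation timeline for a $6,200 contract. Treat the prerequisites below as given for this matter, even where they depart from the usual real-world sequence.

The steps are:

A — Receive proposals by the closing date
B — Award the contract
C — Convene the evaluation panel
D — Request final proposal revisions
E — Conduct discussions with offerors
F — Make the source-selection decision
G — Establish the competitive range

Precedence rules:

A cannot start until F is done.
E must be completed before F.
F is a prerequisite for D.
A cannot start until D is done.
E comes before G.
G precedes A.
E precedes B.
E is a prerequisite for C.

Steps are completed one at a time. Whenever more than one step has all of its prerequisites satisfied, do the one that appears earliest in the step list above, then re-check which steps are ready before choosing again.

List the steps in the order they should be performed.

E, B, C, F, D, G, A

E is the only step with nothing outstanding, so it goes first.
B, C, F and G are all available; B is listed earlier → B.
C, F and G are all available; C is listed earlier → C.
Ready: F and G. F is listed earlier → F.
Now D and G have their prerequisites met. D is listed earlier, so D next.
G needed E, now all done → G.
Next only A has its prerequisites met → A.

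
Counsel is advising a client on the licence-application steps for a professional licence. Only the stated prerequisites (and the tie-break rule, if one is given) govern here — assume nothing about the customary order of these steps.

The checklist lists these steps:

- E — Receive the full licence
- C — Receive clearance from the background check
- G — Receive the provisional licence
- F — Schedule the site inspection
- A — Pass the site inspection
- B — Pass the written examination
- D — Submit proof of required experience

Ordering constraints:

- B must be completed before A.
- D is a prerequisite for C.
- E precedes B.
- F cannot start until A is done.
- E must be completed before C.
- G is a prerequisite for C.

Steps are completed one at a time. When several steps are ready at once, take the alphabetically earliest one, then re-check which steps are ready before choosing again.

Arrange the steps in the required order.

D, E, B, A, F, G, C

D, E and G have no prerequisites; D has the earlier label, so D is first.
E and G are both available; E has the earlier label → E.
B and G are both available; B has the earlier label → B.
A now also ready, so the ready set is {A, G}; A has the earlier label → A.
Ready: F and G. F has the earlier label → F.
Next only G has its prerequisites met → G.
C needed D, E and G, now all done → C.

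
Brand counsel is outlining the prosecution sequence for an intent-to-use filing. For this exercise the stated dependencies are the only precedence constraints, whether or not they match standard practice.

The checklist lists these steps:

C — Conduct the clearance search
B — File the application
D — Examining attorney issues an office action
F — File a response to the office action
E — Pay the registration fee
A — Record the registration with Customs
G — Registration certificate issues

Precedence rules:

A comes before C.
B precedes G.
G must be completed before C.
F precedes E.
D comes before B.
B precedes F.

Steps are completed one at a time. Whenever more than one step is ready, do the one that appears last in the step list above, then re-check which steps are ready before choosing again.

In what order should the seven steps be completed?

A and D have no prerequisites; A is listed later, so A is first.
That leaves D as the only ready step → D.
B needed D, now all done → B.
Ready: G and F. G is listed later → G.
Ready: F and C. F is listed later → F.
E and C are both available; E is listed later → E.
C needed G and A, now all done → C.

A → D → B → G → F → E → C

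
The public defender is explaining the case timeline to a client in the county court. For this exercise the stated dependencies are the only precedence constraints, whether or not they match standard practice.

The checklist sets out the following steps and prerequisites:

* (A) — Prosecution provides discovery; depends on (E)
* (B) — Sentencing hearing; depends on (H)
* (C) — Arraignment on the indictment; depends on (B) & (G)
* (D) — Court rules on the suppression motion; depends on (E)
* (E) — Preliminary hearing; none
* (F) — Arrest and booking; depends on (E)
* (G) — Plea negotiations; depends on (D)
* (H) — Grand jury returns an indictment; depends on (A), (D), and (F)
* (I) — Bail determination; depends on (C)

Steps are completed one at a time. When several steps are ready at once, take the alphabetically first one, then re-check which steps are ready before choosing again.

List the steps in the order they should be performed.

(E) is the only step with nothing outstanding, so it goes first.
Ready: (A), (D) and (F). (A) has the earlier label → (A).
Ready: (D) and (F). (D) has the earlier label → (D).
Now (F) and (G) have their prerequisites met. (F) has the earlier label, so (F) next.
(H) now also ready, so the ready set is {(G), (H)}; (G) has the earlier label → (G).
(H) needed (A), (D) and (F), now all done → (H).
(B) needed (H), now all done → (B).
That leaves (C) as the only ready step → (C).
(I) is the only step now ready → (I).

(E) (A) (D) (F) (G) (H) (B) (C) (I)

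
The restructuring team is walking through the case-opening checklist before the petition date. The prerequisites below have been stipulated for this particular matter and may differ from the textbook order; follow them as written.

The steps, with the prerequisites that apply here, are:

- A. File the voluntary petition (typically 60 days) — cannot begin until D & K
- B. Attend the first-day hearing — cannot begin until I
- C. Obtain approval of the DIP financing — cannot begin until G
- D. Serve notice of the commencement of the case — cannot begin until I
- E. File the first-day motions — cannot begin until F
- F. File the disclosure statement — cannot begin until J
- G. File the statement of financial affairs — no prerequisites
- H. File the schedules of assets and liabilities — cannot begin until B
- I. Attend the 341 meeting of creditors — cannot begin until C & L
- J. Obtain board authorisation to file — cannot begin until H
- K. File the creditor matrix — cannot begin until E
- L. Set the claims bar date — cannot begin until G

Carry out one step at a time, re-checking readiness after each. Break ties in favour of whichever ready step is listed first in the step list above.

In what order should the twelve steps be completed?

G → C → L → I → B → D → H → J → F → E → K → A

G is the only step with nothing outstanding, so it goes first.
Ready: C and L. C is listed earlier → C.
L is the only step now ready → L.
That leaves I as the only ready step → I.
Now B and D have their prerequisites met. B is listed earlier, so B next.
H now also ready, so the ready set is {D, H}; D is listed earlier → D.
H is the only step now ready → H.
Next only J has its prerequisites met → J.
F is the only step now ready → F.
Next only E has its prerequisites met → E.
K needed E, now all done → K.
That leaves A as the only ready step → A.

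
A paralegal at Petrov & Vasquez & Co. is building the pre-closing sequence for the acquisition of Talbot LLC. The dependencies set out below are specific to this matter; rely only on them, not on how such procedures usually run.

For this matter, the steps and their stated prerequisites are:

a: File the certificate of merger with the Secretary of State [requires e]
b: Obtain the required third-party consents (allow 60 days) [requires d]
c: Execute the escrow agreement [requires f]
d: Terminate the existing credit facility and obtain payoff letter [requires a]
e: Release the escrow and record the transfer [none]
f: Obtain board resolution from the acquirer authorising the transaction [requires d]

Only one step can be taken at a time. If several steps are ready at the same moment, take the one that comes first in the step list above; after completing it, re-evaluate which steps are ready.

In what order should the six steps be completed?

e has no prerequisites → e first.
a is the only step now ready → a.
d needed a, now all done → d.
Ready: b and f. b is listed earlier → b.
f is the only step now ready → f.
c needed f, now all done → c.

e, a, d, b, f, c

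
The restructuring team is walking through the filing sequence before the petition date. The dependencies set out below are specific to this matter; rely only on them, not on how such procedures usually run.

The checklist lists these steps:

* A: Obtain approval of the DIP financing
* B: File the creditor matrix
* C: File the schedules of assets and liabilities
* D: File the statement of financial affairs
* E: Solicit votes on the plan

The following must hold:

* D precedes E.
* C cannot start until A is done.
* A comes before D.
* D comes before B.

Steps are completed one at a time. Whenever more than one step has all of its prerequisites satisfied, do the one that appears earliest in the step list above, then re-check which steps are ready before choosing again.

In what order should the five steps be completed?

A is the only step with nothing outstanding, so it goes first.
Ready: C and D. C is listed earlier → C.
D is the only step now ready → D.
B and E are both available; B is listed earlier → B.
E needed D, now all done → E.

A, C, D, B, E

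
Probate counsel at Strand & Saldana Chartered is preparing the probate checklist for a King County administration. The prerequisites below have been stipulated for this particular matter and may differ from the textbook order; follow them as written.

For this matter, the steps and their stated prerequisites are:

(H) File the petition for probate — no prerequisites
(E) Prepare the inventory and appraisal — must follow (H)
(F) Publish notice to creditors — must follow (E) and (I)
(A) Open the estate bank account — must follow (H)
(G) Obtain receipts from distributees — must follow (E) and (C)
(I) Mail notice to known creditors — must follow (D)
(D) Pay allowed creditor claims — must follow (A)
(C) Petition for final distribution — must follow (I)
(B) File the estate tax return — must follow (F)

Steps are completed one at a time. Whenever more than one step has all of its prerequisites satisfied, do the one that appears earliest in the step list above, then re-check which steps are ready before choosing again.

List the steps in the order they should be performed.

Only (H) has no prerequisites, so it is first.
Now (E) and (A) have their prerequisites met. (E) is listed earlier, so (E) next.
(A) needed (H), now all done → (A).
(D) needed (A), now all done → (D).
Next only (I) has its prerequisites met → (I).
Ready: (F) and (C). (F) is listed earlier → (F).
Ready: (C) and (B). (C) is listed earlier → (C).
Ready: (G) and (B). (G) is listed earlier → (G).
(B) needed (F), now all done → (B).

(H) (E) (A) (D) (I) (F) (C) (G) (B)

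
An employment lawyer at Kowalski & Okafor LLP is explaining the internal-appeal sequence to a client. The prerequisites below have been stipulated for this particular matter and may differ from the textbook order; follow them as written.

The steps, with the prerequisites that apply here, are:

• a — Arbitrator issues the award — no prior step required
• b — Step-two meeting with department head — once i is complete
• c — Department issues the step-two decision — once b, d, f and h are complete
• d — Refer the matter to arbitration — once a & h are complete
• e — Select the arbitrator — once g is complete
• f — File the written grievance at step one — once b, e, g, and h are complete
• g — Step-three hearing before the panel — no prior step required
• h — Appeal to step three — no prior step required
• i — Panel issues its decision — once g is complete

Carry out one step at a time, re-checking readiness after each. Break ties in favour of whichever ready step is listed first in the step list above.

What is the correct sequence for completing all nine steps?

a, g, e, h, d, i, b, f, c

a, g and h have no prerequisites; a is listed earlier, so a is first.
Ready: g and h. g is listed earlier → g.
e, h and i are all available; e is listed earlier → e.
Ready: h and i. h is listed earlier → h.
Now d and i have their prerequisites met. d is listed earlier, so d next.
That leaves i as the only ready step → i.
b needed i, now all done → b.
That leaves f as the only ready step → f.
c needed b, d, f and h, now all done → c.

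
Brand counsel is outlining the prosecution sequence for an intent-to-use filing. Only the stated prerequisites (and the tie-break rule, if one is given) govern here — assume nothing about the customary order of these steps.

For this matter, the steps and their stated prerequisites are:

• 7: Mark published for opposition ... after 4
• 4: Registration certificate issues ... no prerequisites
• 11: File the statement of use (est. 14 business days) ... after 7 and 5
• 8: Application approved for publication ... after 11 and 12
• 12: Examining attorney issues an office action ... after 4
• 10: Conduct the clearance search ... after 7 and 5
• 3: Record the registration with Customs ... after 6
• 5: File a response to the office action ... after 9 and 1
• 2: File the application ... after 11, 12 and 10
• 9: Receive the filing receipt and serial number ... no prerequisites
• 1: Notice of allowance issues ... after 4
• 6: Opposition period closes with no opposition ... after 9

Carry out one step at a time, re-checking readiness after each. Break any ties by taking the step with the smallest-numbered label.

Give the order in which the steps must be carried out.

4, 1, 7, 9, 5, 6, 3, 10, 11, 12, 2, 8

Nothing is required for 4 and 9. 4 has the earlier label → 4 first.
1, 7 and 12 now also ready, so the ready set is {1, 7, 9, 12}; 1 has the earlier label → 1.
Now 7, 9 and 12 have their prerequisites met. 7 has the earlier label, so 7 next.
Now 9 and 12 have their prerequisites met. 9 has the earlier label, so 9 next.
5, 6 and 12 are all available; 5 has the earlier label → 5.
10 and 11 now also ready, so the ready set is {6, 10, 11, 12}; 6 has the earlier label → 6.
Now 3, 10, 11 and 12 have their prerequisites met. 3 has the earlier label, so 3 next.
Ready: 10, 11 and 12. 10 has the earlier label → 10.
11 and 12 are both available; 11 has the earlier label → 11.
12 is the only step now ready → 12.
Now 2 and 8 have their prerequisites met. 2 has the earlier label, so 2 next.
8 needed 11 and 12, now all done → 8.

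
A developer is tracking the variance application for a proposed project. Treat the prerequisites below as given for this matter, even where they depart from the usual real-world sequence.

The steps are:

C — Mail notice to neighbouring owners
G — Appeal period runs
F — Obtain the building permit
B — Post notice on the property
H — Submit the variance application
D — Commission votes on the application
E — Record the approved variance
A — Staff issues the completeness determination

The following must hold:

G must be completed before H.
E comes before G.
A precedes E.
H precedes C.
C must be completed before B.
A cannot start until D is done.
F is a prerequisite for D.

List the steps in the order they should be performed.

F → D → A → E → G → H → C → B

Only F has no prerequisites, so it is first.
That leaves D as the only ready step → D.
A needed D, now all done → A.
E needed A, now all done → E.
That leaves G as the only ready step → G.
H needed G, now all done → H.
That leaves C as the only ready step → C.
Next only B has its prerequisites met → B.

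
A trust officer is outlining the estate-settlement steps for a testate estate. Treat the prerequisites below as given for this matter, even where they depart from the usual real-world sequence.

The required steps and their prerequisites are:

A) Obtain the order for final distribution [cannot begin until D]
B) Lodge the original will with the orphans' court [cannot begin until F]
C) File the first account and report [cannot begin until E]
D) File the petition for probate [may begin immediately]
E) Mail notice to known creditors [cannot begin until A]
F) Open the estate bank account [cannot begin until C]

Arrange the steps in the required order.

D, A, E, C, F, B

Only D has no prerequisites, so it is first.
A is the only step now ready → A.
E needed A, now all done → E.
C needed E, now all done → C.
Next only F has its prerequisites met → F.
B needed F, now all done → B.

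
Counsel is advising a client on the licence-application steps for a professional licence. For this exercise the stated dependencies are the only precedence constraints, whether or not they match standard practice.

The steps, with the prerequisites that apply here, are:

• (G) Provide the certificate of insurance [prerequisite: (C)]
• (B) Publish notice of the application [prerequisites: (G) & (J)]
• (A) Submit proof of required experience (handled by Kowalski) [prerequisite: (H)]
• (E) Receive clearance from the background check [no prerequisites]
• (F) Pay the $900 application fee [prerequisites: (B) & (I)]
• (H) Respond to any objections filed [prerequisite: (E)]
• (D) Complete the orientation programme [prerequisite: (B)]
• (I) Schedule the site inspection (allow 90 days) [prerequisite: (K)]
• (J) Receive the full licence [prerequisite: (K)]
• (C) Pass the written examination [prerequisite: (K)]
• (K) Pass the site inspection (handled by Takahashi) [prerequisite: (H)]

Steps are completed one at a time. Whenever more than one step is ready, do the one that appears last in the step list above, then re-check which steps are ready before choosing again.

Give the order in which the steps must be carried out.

(E) → (H) → (K) → (C) → (J) → (I) → (A) → (G) → (B) → (D) → (F)

Only (E) has no prerequisites, so it is first.
(H) is the only step now ready → (H).
Now (K) and (A) have their prerequisites met. (K) is listed later, so (K) next.
Now (C), (J), (I) and (A) have their prerequisites met. (C) is listed later, so (C) next.
(G) now also ready, so the ready set is {(J), (I), (A), (G)}; (J) is listed later → (J).
(I), (A) and (G) are all available; (I) is listed later → (I).
(A) and (G) are both available; (A) is listed later → (A).
Next only (G) has its prerequisites met → (G).
(B) needed (J) and (G), now all done → (B).
Ready: (D) and (F). (D) is listed later → (D).
That leaves (F) as the only ready step → (F).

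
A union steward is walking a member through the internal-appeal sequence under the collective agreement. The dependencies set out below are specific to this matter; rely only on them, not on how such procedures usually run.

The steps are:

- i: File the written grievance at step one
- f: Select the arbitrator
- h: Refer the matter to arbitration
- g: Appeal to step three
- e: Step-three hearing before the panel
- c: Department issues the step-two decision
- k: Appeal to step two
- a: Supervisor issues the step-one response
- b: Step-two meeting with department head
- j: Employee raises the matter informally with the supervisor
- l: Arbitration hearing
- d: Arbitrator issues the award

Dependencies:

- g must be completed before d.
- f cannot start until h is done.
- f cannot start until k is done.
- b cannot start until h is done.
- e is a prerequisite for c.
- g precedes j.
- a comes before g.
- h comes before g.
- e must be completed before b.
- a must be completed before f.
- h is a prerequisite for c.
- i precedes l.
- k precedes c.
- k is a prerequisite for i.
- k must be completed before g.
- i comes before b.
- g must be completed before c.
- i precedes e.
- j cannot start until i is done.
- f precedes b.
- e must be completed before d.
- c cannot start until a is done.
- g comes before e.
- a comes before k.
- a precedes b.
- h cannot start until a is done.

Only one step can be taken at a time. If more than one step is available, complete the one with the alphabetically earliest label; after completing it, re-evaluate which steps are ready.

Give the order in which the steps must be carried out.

a, h, k, f, g, i, e, b, c, d, j, l

a has no prerequisites → a first.
Now h and k have their prerequisites met. h has the earlier label, so h next.
That leaves k as the only ready step → k.
f, g and i are all available; f has the earlier label → f.
g and i are both available; g has the earlier label → g.
i is the only step now ready → i.
e, j and l are all available; e has the earlier label → e.
Now b, c, d, j and l have their prerequisites met. b has the earlier label, so b next.
c, d, j and l are all available; c has the earlier label → c.
Ready: d, j and l. d has the earlier label → d.
Ready: j and l. j has the earlier label → j.
l needed i, now all done → l.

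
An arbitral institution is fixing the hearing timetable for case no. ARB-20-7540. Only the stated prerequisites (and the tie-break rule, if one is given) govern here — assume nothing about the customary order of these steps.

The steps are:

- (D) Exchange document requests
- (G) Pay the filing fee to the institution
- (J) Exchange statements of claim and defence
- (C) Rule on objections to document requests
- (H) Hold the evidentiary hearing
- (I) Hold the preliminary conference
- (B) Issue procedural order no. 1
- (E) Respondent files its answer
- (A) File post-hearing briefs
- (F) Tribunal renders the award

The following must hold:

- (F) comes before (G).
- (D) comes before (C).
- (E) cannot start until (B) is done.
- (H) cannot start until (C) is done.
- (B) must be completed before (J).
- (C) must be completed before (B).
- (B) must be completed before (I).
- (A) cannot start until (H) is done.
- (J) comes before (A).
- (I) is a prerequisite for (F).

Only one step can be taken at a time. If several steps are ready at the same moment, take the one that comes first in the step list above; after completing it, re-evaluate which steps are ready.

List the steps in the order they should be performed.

(D) (C) (H) (B) (J) (I) (E) (A) (F) (G)

Only (D) has no prerequisites, so it is first.
Next only (C) has its prerequisites met → (C).
Ready: (H) and (B). (H) is listed earlier → (H).
(B) needed (C), now all done → (B).
(J), (I) and (E) are all available; (J) is listed earlier → (J).
Ready: (I), (E) and (A). (I) is listed earlier → (I).
(F) now also ready, so the ready set is {(E), (A), (F)}; (E) is listed earlier → (E).
Now (A) and (F) have their prerequisites met. (A) is listed earlier, so (A) next.
(F) needed (I), now all done → (F).
(G) needed (F), now all done → (G).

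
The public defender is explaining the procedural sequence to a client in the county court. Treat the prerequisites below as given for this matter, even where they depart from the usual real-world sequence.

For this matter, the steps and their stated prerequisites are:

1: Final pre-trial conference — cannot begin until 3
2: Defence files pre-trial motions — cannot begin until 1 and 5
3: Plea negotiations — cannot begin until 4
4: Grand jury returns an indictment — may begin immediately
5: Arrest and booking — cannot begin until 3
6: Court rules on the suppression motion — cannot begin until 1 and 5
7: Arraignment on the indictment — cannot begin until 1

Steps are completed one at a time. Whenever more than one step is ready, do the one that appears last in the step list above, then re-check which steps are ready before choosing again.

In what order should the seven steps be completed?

Only 4 has no prerequisites, so it is first.
3 needed 4, now all done → 3.
5 and 1 are both available; 5 is listed later → 5.
That leaves 1 as the only ready step → 1.
Ready: 7, 6 and 2. 7 is listed later → 7.
6 and 2 are both available; 6 is listed later → 6.
2 needed 5 and 1, now all done → 2.

4 3 5 1 7 6 2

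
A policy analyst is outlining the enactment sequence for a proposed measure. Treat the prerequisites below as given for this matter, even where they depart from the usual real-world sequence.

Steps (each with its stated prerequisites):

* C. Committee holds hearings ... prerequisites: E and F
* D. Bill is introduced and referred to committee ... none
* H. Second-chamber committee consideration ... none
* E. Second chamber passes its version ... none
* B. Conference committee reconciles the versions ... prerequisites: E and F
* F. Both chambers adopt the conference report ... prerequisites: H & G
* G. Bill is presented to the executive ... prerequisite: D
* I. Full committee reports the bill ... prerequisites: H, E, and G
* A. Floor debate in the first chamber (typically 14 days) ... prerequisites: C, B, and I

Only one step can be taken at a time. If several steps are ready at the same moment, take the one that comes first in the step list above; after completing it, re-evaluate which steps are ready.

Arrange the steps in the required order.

Nothing is required for D, H and E. D is listed earlier → D first.
Ready: H, E and G. H is listed earlier → H.
E and G are both available; E is listed earlier → E.
G is the only step now ready → G.
F and I are both available; F is listed earlier → F.
C, B and I are all available; C is listed earlier → C.
Ready: B and I. B is listed earlier → B.
I needed H, E and G, now all done → I.
A needed C, B and I, now all done → A.

D, H, E, G, F, C, B, I, A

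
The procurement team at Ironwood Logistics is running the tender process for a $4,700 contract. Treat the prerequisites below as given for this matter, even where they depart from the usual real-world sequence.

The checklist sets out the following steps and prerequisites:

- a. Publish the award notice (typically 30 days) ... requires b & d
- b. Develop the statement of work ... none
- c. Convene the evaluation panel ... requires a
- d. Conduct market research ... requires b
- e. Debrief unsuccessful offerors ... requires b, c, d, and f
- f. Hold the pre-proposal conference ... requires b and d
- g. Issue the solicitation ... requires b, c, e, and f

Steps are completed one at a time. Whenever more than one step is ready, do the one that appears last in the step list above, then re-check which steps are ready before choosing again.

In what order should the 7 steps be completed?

b d f a c e g

b has no prerequisites → b first.
d needed b, now all done → d.
Ready: f and a. f is listed later → f.
a is the only step now ready → a.
c needed a, now all done → c.
e is the only step now ready → e.
g is the only step now ready → g.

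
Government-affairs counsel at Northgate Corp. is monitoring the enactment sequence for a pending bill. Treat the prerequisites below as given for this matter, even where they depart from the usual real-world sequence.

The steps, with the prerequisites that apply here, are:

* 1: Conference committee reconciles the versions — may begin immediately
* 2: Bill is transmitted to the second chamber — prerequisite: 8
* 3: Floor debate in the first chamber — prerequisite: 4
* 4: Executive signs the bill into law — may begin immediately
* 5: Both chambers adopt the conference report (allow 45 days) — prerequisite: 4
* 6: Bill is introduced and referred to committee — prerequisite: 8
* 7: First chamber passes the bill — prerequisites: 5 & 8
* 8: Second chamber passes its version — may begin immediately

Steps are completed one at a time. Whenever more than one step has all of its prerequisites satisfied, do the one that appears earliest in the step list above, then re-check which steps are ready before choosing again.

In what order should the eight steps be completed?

1, 4 and 8 have no prerequisites; 1 is listed earlier, so 1 is first.
4 and 8 are both available; 4 is listed earlier → 4.
Now 3, 5 and 8 have their prerequisites met. 3 is listed earlier, so 3 next.
Now 5 and 8 have their prerequisites met. 5 is listed earlier, so 5 next.
That leaves 8 as the only ready step → 8.
Now 2, 6 and 7 have their prerequisites met. 2 is listed earlier, so 2 next.
Now 6 and 7 have their prerequisites met. 6 is listed earlier, so 6 next.
7 needed 5 and 8, now all done → 7.

1, 4, 3, 5, 8, 2, 6, 7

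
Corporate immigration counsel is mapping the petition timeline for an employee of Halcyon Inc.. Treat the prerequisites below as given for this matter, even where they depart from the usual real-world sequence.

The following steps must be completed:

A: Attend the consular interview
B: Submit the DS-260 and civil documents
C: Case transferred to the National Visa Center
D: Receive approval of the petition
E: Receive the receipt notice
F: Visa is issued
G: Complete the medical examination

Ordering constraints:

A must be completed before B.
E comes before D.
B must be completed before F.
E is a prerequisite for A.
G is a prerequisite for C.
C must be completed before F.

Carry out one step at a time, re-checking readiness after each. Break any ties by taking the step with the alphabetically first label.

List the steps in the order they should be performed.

E, A, B, D, G, C, F

Nothing is required for E and G. E has the earlier label → E first.
Ready: A, D and G. A has the earlier label → A.
Now B, D and G have their prerequisites met. B has the earlier label, so B next.
Now D and G have their prerequisites met. D has the earlier label, so D next.
Next only G has its prerequisites met → G.
That leaves C as the only ready step → C.
Next only F has its prerequisites met → F.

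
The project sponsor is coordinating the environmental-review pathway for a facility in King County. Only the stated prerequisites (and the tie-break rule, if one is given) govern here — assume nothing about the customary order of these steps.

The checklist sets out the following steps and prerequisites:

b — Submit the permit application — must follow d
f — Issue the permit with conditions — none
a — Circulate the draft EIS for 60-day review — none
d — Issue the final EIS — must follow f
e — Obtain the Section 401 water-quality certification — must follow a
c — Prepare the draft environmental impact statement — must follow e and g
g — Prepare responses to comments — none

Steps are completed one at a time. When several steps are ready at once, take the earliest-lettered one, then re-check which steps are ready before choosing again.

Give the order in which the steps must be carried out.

a, f and g have no prerequisites; a has the earlier label, so a is first.
Ready: e, f and g. e has the earlier label → e.
Ready: f and g. f has the earlier label → f.
d now also ready, so the ready set is {d, g}; d has the earlier label → d.
Ready: b and g. b has the earlier label → b.
That leaves g as the only ready step → g.
c needed e and g, now all done → c.

a e f d b g c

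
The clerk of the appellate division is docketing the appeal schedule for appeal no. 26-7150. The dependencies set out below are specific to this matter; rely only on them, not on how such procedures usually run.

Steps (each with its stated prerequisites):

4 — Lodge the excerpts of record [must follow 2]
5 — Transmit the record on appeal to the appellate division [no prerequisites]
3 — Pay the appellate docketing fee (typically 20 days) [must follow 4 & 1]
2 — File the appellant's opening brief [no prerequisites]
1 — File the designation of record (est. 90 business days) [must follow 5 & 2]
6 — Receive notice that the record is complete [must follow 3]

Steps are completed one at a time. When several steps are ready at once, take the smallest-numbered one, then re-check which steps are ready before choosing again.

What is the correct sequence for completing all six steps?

2 and 5 have no prerequisites; 2 has the earlier label, so 2 is first.
4 now also ready, so the ready set is {4, 5}; 4 has the earlier label → 4.
5 is the only step now ready → 5.
That leaves 1 as the only ready step → 1.
3 needed 1 and 4, now all done → 3.
That leaves 6 as the only ready step → 6.

2, 4, 5, 1, 3, 6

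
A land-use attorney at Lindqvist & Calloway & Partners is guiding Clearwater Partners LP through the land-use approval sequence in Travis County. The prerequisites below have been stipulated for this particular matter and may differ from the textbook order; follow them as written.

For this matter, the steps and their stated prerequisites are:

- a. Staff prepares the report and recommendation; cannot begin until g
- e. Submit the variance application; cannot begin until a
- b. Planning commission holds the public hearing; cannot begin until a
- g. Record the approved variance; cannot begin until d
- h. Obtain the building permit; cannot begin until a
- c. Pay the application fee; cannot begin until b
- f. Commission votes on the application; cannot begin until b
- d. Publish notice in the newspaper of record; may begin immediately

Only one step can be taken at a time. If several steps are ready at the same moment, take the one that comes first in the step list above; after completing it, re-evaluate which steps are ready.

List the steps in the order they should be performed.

d, g, a, e, b, h, c, f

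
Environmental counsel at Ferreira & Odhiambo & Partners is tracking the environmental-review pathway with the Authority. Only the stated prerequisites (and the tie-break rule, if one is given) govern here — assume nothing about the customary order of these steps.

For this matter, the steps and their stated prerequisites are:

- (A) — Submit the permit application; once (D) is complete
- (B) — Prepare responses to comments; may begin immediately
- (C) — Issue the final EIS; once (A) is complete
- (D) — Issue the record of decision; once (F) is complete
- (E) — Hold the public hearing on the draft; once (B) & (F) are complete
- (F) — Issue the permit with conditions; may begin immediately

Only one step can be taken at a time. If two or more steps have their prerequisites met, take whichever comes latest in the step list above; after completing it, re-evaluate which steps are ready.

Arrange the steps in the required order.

(F) → (D) → (B) → (E) → (A) → (C)

Nothing is required for (F) and (B). (F) is listed later → (F) first.
(D) now also ready, so the ready set is {(D), (B)}; (D) is listed later → (D).
Now (B) and (A) have their prerequisites met. (B) is listed later, so (B) next.
(E) now also ready, so the ready set is {(E), (A)}; (E) is listed later → (E).
(A) needed (D), now all done → (A).
(C) is the only step now ready → (C).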